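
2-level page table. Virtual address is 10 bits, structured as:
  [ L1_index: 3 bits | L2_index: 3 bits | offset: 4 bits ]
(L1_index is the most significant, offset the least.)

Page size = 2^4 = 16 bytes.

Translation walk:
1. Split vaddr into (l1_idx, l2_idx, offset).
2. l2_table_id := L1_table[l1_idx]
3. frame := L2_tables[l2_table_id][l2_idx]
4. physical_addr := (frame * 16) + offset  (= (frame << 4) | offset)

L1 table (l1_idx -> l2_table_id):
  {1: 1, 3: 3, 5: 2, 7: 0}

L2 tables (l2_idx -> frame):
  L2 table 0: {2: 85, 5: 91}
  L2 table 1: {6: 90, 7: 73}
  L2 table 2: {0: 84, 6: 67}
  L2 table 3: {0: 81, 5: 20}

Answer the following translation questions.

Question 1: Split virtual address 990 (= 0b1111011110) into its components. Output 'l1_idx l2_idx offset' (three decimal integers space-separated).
vaddr = 990 = 0b1111011110
  top 3 bits -> l1_idx = 7
  next 3 bits -> l2_idx = 5
  bottom 4 bits -> offset = 14

Answer: 7 5 14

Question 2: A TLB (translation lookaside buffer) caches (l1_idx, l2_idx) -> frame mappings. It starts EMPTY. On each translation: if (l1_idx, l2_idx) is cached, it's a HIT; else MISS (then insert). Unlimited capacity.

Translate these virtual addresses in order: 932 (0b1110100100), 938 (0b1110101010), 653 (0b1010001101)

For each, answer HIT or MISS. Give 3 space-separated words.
vaddr=932: (7,2) not in TLB -> MISS, insert
vaddr=938: (7,2) in TLB -> HIT
vaddr=653: (5,0) not in TLB -> MISS, insert

Answer: MISS HIT MISS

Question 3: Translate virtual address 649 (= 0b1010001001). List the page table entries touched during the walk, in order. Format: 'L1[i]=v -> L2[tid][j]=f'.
vaddr = 649 = 0b1010001001
Split: l1_idx=5, l2_idx=0, offset=9

Answer: L1[5]=2 -> L2[2][0]=84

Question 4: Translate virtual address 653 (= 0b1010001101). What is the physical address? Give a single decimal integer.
Answer: 1357

Derivation:
vaddr = 653 = 0b1010001101
Split: l1_idx=5, l2_idx=0, offset=13
L1[5] = 2
L2[2][0] = 84
paddr = 84 * 16 + 13 = 1357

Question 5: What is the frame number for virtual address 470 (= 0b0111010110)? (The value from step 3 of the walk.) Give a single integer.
vaddr = 470: l1_idx=3, l2_idx=5
L1[3] = 3; L2[3][5] = 20

Answer: 20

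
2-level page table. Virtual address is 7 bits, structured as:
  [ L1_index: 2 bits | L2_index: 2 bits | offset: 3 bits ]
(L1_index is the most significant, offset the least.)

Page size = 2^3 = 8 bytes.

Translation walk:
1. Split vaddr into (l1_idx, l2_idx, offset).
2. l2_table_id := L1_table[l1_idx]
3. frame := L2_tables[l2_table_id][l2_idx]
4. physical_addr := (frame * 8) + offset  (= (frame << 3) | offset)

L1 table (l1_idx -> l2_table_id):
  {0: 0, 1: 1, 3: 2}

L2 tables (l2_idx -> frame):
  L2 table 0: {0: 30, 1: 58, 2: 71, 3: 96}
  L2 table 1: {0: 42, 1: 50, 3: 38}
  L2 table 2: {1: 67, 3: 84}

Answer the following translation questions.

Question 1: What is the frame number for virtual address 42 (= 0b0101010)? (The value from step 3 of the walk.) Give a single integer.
Answer: 50

Derivation:
vaddr = 42: l1_idx=1, l2_idx=1
L1[1] = 1; L2[1][1] = 50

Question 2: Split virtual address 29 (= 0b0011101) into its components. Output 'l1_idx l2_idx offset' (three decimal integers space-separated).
Answer: 0 3 5

Derivation:
vaddr = 29 = 0b0011101
  top 2 bits -> l1_idx = 0
  next 2 bits -> l2_idx = 3
  bottom 3 bits -> offset = 5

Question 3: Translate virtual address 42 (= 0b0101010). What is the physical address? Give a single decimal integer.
Answer: 402

Derivation:
vaddr = 42 = 0b0101010
Split: l1_idx=1, l2_idx=1, offset=2
L1[1] = 1
L2[1][1] = 50
paddr = 50 * 8 + 2 = 402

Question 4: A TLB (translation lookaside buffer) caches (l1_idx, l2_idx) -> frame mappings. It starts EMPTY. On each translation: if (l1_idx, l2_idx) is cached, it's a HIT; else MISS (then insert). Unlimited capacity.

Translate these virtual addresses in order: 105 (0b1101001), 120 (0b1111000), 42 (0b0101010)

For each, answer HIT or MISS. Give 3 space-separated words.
Answer: MISS MISS MISS

Derivation:
vaddr=105: (3,1) not in TLB -> MISS, insert
vaddr=120: (3,3) not in TLB -> MISS, insert
vaddr=42: (1,1) not in TLB -> MISS, insert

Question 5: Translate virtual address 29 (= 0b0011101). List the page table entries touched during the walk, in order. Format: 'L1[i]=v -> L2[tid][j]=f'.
Answer: L1[0]=0 -> L2[0][3]=96

Derivation:
vaddr = 29 = 0b0011101
Split: l1_idx=0, l2_idx=3, offset=5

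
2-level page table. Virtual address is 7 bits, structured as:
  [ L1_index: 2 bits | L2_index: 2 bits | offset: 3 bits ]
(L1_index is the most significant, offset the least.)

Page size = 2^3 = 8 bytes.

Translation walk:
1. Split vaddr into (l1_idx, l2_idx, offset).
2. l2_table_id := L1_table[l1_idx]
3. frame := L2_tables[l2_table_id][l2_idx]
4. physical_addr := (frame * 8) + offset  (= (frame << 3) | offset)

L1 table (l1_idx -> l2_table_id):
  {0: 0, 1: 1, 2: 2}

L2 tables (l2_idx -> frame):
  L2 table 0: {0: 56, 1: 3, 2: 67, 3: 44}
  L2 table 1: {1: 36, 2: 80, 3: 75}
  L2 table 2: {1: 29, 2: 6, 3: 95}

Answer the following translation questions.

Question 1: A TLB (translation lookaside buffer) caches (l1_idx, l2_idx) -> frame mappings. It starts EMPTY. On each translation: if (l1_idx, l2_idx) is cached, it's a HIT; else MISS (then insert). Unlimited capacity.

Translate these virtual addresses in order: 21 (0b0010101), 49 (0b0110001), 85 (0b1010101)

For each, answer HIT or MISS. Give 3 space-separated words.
vaddr=21: (0,2) not in TLB -> MISS, insert
vaddr=49: (1,2) not in TLB -> MISS, insert
vaddr=85: (2,2) not in TLB -> MISS, insert

Answer: MISS MISS MISS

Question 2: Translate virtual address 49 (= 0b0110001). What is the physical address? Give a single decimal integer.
Answer: 641

Derivation:
vaddr = 49 = 0b0110001
Split: l1_idx=1, l2_idx=2, offset=1
L1[1] = 1
L2[1][2] = 80
paddr = 80 * 8 + 1 = 641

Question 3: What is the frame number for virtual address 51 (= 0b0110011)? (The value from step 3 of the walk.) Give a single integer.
Answer: 80

Derivation:
vaddr = 51: l1_idx=1, l2_idx=2
L1[1] = 1; L2[1][2] = 80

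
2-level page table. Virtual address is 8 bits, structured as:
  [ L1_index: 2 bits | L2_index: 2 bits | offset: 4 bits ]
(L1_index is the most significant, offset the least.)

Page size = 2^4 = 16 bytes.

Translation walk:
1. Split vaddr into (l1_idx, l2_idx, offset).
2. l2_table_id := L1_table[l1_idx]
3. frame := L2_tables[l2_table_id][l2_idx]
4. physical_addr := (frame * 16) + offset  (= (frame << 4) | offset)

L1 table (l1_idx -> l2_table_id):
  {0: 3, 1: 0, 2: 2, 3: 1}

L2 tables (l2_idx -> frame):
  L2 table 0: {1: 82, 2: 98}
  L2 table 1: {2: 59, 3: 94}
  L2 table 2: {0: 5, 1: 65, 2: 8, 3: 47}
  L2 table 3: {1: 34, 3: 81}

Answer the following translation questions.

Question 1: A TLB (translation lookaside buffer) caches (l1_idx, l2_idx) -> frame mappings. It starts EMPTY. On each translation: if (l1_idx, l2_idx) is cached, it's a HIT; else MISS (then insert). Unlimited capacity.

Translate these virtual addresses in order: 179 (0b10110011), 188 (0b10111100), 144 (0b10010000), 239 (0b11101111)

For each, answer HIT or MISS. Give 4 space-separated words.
Answer: MISS HIT MISS MISS

Derivation:
vaddr=179: (2,3) not in TLB -> MISS, insert
vaddr=188: (2,3) in TLB -> HIT
vaddr=144: (2,1) not in TLB -> MISS, insert
vaddr=239: (3,2) not in TLB -> MISS, insert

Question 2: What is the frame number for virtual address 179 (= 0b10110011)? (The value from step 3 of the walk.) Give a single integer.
vaddr = 179: l1_idx=2, l2_idx=3
L1[2] = 2; L2[2][3] = 47

Answer: 47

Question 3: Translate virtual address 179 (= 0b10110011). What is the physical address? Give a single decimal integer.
vaddr = 179 = 0b10110011
Split: l1_idx=2, l2_idx=3, offset=3
L1[2] = 2
L2[2][3] = 47
paddr = 47 * 16 + 3 = 755

Answer: 755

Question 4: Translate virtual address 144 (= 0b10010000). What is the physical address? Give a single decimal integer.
Answer: 1040

Derivation:
vaddr = 144 = 0b10010000
Split: l1_idx=2, l2_idx=1, offset=0
L1[2] = 2
L2[2][1] = 65
paddr = 65 * 16 + 0 = 1040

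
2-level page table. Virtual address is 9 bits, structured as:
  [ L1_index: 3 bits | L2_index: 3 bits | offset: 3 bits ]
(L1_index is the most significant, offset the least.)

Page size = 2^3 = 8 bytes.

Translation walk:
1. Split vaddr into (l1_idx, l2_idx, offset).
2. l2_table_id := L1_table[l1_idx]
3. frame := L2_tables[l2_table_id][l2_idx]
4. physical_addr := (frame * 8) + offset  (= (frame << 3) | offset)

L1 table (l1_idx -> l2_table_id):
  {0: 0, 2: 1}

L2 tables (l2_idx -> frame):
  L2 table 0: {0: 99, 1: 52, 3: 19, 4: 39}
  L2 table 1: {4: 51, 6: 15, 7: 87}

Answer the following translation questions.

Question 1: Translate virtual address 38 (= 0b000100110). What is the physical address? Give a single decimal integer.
Answer: 318

Derivation:
vaddr = 38 = 0b000100110
Split: l1_idx=0, l2_idx=4, offset=6
L1[0] = 0
L2[0][4] = 39
paddr = 39 * 8 + 6 = 318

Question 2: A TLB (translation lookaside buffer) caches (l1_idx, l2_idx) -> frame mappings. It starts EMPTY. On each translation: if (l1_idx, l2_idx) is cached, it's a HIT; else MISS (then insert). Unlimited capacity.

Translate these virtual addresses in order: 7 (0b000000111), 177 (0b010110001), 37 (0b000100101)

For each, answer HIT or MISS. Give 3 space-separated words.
vaddr=7: (0,0) not in TLB -> MISS, insert
vaddr=177: (2,6) not in TLB -> MISS, insert
vaddr=37: (0,4) not in TLB -> MISS, insert

Answer: MISS MISS MISS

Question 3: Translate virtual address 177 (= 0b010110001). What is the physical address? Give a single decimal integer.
vaddr = 177 = 0b010110001
Split: l1_idx=2, l2_idx=6, offset=1
L1[2] = 1
L2[1][6] = 15
paddr = 15 * 8 + 1 = 121

Answer: 121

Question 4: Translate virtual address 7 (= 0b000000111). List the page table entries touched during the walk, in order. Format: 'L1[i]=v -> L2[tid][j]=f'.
Answer: L1[0]=0 -> L2[0][0]=99

Derivation:
vaddr = 7 = 0b000000111
Split: l1_idx=0, l2_idx=0, offset=7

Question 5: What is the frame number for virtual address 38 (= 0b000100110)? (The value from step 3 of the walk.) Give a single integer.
Answer: 39

Derivation:
vaddr = 38: l1_idx=0, l2_idx=4
L1[0] = 0; L2[0][4] = 39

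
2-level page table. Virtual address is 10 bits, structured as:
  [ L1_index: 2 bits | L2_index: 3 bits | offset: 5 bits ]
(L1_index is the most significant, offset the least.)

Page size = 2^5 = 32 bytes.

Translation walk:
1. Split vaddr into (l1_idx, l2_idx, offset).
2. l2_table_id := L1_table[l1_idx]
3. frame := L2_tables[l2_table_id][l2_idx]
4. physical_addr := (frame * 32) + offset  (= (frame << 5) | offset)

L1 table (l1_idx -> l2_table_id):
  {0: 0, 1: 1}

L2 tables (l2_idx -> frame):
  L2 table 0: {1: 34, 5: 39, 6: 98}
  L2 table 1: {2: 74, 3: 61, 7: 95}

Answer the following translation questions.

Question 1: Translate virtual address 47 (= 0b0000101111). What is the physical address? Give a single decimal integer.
vaddr = 47 = 0b0000101111
Split: l1_idx=0, l2_idx=1, offset=15
L1[0] = 0
L2[0][1] = 34
paddr = 34 * 32 + 15 = 1103

Answer: 1103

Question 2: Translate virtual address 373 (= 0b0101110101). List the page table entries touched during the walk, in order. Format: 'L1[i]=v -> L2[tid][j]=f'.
Answer: L1[1]=1 -> L2[1][3]=61

Derivation:
vaddr = 373 = 0b0101110101
Split: l1_idx=1, l2_idx=3, offset=21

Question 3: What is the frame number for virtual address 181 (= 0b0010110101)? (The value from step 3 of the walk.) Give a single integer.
vaddr = 181: l1_idx=0, l2_idx=5
L1[0] = 0; L2[0][5] = 39

Answer: 39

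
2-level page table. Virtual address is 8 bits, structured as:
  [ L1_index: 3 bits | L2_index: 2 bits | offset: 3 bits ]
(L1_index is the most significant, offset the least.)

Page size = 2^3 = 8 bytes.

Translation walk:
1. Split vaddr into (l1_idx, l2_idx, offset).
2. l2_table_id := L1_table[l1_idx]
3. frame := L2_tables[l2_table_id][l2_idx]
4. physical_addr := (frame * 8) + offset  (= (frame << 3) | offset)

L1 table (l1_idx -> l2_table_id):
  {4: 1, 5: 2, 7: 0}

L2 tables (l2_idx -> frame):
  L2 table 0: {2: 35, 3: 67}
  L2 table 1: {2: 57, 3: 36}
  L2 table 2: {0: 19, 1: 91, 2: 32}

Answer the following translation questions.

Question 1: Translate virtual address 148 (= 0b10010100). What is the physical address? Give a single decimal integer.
Answer: 460

Derivation:
vaddr = 148 = 0b10010100
Split: l1_idx=4, l2_idx=2, offset=4
L1[4] = 1
L2[1][2] = 57
paddr = 57 * 8 + 4 = 460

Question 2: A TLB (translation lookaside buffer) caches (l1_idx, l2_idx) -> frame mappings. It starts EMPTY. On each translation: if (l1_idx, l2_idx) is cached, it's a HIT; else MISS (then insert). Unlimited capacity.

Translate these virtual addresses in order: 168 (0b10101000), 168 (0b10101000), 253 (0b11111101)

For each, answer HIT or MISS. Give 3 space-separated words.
Answer: MISS HIT MISS

Derivation:
vaddr=168: (5,1) not in TLB -> MISS, insert
vaddr=168: (5,1) in TLB -> HIT
vaddr=253: (7,3) not in TLB -> MISS, insert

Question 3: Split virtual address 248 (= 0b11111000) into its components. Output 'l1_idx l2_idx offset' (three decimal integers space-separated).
Answer: 7 3 0

Derivation:
vaddr = 248 = 0b11111000
  top 3 bits -> l1_idx = 7
  next 2 bits -> l2_idx = 3
  bottom 3 bits -> offset = 0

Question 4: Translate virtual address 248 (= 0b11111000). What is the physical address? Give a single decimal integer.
vaddr = 248 = 0b11111000
Split: l1_idx=7, l2_idx=3, offset=0
L1[7] = 0
L2[0][3] = 67
paddr = 67 * 8 + 0 = 536

Answer: 536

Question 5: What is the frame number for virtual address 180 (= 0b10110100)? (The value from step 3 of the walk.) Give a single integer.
Answer: 32

Derivation:
vaddr = 180: l1_idx=5, l2_idx=2
L1[5] = 2; L2[2][2] = 32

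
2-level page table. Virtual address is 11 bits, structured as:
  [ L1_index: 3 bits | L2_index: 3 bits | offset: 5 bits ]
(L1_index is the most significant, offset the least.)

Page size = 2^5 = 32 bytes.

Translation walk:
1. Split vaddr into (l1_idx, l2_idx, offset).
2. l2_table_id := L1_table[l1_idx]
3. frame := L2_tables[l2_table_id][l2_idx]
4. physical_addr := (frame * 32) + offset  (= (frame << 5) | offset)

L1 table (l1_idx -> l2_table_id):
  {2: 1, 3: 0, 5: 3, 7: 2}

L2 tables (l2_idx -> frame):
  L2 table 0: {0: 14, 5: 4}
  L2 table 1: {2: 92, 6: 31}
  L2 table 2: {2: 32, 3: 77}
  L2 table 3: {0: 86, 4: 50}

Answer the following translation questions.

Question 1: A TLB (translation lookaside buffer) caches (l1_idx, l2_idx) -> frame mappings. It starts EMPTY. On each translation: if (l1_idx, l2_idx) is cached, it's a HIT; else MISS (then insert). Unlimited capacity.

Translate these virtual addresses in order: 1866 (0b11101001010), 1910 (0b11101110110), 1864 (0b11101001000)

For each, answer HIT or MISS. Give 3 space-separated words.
Answer: MISS MISS HIT

Derivation:
vaddr=1866: (7,2) not in TLB -> MISS, insert
vaddr=1910: (7,3) not in TLB -> MISS, insert
vaddr=1864: (7,2) in TLB -> HIT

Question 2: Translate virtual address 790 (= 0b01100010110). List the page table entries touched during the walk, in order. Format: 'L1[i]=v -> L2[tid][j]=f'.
Answer: L1[3]=0 -> L2[0][0]=14

Derivation:
vaddr = 790 = 0b01100010110
Split: l1_idx=3, l2_idx=0, offset=22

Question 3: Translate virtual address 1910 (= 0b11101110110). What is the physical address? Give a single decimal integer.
Answer: 2486

Derivation:
vaddr = 1910 = 0b11101110110
Split: l1_idx=7, l2_idx=3, offset=22
L1[7] = 2
L2[2][3] = 77
paddr = 77 * 32 + 22 = 2486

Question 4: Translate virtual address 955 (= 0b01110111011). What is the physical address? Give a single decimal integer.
vaddr = 955 = 0b01110111011
Split: l1_idx=3, l2_idx=5, offset=27
L1[3] = 0
L2[0][5] = 4
paddr = 4 * 32 + 27 = 155

Answer: 155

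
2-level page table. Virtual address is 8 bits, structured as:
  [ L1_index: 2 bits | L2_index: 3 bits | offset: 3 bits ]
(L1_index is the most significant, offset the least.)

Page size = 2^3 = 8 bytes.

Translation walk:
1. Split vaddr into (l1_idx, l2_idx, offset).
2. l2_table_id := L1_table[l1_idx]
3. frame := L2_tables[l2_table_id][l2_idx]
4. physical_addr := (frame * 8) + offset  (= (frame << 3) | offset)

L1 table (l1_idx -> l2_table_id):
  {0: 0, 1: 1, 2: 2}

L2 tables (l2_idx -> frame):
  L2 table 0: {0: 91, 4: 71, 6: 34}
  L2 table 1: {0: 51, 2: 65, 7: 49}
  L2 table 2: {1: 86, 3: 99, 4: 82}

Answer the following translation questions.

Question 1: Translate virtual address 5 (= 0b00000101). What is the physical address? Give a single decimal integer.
vaddr = 5 = 0b00000101
Split: l1_idx=0, l2_idx=0, offset=5
L1[0] = 0
L2[0][0] = 91
paddr = 91 * 8 + 5 = 733

Answer: 733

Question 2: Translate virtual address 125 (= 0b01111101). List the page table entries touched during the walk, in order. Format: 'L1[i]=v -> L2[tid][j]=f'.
vaddr = 125 = 0b01111101
Split: l1_idx=1, l2_idx=7, offset=5

Answer: L1[1]=1 -> L2[1][7]=49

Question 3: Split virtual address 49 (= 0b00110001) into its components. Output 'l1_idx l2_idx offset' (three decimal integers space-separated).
vaddr = 49 = 0b00110001
  top 2 bits -> l1_idx = 0
  next 3 bits -> l2_idx = 6
  bottom 3 bits -> offset = 1

Answer: 0 6 1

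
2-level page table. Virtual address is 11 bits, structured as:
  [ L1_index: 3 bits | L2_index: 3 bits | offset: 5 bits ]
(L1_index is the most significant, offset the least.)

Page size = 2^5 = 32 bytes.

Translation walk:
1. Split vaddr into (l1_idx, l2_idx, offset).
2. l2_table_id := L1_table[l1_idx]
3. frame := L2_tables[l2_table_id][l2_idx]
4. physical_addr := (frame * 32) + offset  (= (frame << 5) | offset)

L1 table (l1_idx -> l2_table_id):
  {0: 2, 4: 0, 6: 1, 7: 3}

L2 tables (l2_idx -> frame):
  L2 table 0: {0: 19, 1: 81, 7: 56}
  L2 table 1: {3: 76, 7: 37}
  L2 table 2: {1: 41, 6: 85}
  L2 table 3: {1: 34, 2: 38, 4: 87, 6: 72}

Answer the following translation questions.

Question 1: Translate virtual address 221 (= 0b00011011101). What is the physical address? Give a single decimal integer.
Answer: 2749

Derivation:
vaddr = 221 = 0b00011011101
Split: l1_idx=0, l2_idx=6, offset=29
L1[0] = 2
L2[2][6] = 85
paddr = 85 * 32 + 29 = 2749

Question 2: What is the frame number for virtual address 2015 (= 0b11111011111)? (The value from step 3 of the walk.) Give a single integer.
vaddr = 2015: l1_idx=7, l2_idx=6
L1[7] = 3; L2[3][6] = 72

Answer: 72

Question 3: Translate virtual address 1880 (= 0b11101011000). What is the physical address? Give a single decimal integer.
vaddr = 1880 = 0b11101011000
Split: l1_idx=7, l2_idx=2, offset=24
L1[7] = 3
L2[3][2] = 38
paddr = 38 * 32 + 24 = 1240

Answer: 1240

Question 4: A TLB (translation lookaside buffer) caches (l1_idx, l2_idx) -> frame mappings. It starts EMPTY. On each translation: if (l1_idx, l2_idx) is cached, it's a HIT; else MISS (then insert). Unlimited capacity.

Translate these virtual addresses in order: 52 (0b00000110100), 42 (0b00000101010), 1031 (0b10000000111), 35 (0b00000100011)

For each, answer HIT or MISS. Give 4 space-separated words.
vaddr=52: (0,1) not in TLB -> MISS, insert
vaddr=42: (0,1) in TLB -> HIT
vaddr=1031: (4,0) not in TLB -> MISS, insert
vaddr=35: (0,1) in TLB -> HIT

Answer: MISS HIT MISS HIT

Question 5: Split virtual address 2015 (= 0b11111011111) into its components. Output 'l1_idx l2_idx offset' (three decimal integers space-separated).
vaddr = 2015 = 0b11111011111
  top 3 bits -> l1_idx = 7
  next 3 bits -> l2_idx = 6
  bottom 5 bits -> offset = 31

Answer: 7 6 31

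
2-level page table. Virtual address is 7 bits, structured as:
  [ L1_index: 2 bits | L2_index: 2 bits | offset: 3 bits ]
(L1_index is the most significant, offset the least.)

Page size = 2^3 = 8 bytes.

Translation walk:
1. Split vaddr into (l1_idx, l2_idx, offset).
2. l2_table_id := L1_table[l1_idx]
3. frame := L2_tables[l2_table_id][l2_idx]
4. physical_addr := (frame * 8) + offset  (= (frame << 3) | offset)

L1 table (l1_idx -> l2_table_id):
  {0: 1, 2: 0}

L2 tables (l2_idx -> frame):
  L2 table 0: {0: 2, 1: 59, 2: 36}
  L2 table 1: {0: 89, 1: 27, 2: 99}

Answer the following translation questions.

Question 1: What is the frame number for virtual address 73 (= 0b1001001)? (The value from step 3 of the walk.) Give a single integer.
Answer: 59

Derivation:
vaddr = 73: l1_idx=2, l2_idx=1
L1[2] = 0; L2[0][1] = 59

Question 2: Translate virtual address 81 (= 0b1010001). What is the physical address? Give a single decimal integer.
Answer: 289

Derivation:
vaddr = 81 = 0b1010001
Split: l1_idx=2, l2_idx=2, offset=1
L1[2] = 0
L2[0][2] = 36
paddr = 36 * 8 + 1 = 289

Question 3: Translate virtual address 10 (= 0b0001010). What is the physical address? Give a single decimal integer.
Answer: 218

Derivation:
vaddr = 10 = 0b0001010
Split: l1_idx=0, l2_idx=1, offset=2
L1[0] = 1
L2[1][1] = 27
paddr = 27 * 8 + 2 = 218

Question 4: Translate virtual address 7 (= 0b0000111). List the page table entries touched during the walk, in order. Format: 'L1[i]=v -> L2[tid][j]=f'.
vaddr = 7 = 0b0000111
Split: l1_idx=0, l2_idx=0, offset=7

Answer: L1[0]=1 -> L2[1][0]=89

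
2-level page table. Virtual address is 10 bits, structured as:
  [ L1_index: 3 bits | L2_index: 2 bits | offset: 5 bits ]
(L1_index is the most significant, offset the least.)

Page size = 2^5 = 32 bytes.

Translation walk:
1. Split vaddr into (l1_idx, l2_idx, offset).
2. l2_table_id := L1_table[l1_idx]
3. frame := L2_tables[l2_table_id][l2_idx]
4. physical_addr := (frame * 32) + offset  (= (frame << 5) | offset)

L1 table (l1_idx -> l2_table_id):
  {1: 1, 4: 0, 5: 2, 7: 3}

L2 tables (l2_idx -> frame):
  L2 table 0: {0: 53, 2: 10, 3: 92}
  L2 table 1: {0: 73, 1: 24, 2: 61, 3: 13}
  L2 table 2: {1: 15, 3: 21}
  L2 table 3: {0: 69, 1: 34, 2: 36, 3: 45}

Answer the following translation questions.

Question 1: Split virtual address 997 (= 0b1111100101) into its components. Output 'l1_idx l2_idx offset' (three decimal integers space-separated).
vaddr = 997 = 0b1111100101
  top 3 bits -> l1_idx = 7
  next 2 bits -> l2_idx = 3
  bottom 5 bits -> offset = 5

Answer: 7 3 5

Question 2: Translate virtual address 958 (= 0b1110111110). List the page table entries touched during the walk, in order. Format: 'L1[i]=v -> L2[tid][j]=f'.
vaddr = 958 = 0b1110111110
Split: l1_idx=7, l2_idx=1, offset=30

Answer: L1[7]=3 -> L2[3][1]=34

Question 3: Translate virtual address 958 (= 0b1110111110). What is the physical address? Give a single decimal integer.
Answer: 1118

Derivation:
vaddr = 958 = 0b1110111110
Split: l1_idx=7, l2_idx=1, offset=30
L1[7] = 3
L2[3][1] = 34
paddr = 34 * 32 + 30 = 1118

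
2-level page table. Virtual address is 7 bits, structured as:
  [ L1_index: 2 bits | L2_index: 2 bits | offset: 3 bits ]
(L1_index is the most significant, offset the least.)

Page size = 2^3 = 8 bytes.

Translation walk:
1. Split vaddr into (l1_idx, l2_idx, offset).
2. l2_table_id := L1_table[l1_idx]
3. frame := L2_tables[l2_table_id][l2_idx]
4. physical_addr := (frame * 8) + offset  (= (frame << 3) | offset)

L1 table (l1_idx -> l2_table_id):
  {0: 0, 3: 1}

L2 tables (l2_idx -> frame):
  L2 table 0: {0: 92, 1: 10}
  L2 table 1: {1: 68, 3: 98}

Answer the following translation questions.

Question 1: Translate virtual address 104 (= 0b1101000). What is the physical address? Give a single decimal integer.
vaddr = 104 = 0b1101000
Split: l1_idx=3, l2_idx=1, offset=0
L1[3] = 1
L2[1][1] = 68
paddr = 68 * 8 + 0 = 544

Answer: 544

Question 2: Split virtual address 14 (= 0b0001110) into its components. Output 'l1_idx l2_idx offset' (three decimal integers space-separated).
Answer: 0 1 6

Derivation:
vaddr = 14 = 0b0001110
  top 2 bits -> l1_idx = 0
  next 2 bits -> l2_idx = 1
  bottom 3 bits -> offset = 6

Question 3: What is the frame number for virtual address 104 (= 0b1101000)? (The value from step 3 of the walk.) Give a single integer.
Answer: 68

Derivation:
vaddr = 104: l1_idx=3, l2_idx=1
L1[3] = 1; L2[1][1] = 68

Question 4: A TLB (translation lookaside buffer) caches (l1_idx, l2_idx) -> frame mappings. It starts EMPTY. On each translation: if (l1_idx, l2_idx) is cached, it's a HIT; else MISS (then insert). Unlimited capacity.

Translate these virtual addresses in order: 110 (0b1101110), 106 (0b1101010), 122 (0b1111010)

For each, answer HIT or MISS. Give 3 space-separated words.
vaddr=110: (3,1) not in TLB -> MISS, insert
vaddr=106: (3,1) in TLB -> HIT
vaddr=122: (3,3) not in TLB -> MISS, insert

Answer: MISS HIT MISS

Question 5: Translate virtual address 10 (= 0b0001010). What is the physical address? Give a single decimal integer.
Answer: 82

Derivation:
vaddr = 10 = 0b0001010
Split: l1_idx=0, l2_idx=1, offset=2
L1[0] = 0
L2[0][1] = 10
paddr = 10 * 8 + 2 = 82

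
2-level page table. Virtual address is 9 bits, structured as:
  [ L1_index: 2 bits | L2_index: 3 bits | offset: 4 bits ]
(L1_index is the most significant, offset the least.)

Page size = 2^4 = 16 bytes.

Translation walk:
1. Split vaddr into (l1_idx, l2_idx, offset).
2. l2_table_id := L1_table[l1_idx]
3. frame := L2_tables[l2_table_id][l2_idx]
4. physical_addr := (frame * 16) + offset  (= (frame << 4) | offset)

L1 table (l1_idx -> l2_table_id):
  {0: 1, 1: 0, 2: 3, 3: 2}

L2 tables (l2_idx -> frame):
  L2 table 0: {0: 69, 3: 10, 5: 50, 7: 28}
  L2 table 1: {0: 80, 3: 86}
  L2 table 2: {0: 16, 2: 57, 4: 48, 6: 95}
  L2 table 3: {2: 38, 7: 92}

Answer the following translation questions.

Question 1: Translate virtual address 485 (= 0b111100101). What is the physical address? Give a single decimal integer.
Answer: 1525

Derivation:
vaddr = 485 = 0b111100101
Split: l1_idx=3, l2_idx=6, offset=5
L1[3] = 2
L2[2][6] = 95
paddr = 95 * 16 + 5 = 1525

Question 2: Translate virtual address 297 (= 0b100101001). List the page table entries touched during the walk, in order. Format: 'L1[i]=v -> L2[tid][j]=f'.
vaddr = 297 = 0b100101001
Split: l1_idx=2, l2_idx=2, offset=9

Answer: L1[2]=3 -> L2[3][2]=38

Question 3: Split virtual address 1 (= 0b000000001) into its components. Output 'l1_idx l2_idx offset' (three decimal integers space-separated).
Answer: 0 0 1

Derivation:
vaddr = 1 = 0b000000001
  top 2 bits -> l1_idx = 0
  next 3 bits -> l2_idx = 0
  bottom 4 bits -> offset = 1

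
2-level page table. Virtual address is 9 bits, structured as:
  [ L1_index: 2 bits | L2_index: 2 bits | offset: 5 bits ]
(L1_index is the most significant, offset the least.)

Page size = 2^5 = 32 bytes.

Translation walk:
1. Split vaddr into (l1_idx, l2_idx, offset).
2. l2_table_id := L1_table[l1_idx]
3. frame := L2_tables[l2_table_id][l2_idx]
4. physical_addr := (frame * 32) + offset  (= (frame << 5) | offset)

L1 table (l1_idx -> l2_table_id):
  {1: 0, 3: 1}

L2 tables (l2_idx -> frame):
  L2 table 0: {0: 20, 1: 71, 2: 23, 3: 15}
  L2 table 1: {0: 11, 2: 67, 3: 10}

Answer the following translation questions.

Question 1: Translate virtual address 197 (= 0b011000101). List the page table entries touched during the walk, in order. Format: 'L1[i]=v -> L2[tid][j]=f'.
vaddr = 197 = 0b011000101
Split: l1_idx=1, l2_idx=2, offset=5

Answer: L1[1]=0 -> L2[0][2]=23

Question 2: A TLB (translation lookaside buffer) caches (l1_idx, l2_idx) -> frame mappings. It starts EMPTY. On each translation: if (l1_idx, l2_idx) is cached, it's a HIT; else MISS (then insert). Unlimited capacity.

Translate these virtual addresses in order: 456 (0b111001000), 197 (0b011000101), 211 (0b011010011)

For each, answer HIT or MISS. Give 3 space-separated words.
Answer: MISS MISS HIT

Derivation:
vaddr=456: (3,2) not in TLB -> MISS, insert
vaddr=197: (1,2) not in TLB -> MISS, insert
vaddr=211: (1,2) in TLB -> HIT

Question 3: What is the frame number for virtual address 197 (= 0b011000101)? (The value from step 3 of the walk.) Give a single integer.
Answer: 23

Derivation:
vaddr = 197: l1_idx=1, l2_idx=2
L1[1] = 0; L2[0][2] = 23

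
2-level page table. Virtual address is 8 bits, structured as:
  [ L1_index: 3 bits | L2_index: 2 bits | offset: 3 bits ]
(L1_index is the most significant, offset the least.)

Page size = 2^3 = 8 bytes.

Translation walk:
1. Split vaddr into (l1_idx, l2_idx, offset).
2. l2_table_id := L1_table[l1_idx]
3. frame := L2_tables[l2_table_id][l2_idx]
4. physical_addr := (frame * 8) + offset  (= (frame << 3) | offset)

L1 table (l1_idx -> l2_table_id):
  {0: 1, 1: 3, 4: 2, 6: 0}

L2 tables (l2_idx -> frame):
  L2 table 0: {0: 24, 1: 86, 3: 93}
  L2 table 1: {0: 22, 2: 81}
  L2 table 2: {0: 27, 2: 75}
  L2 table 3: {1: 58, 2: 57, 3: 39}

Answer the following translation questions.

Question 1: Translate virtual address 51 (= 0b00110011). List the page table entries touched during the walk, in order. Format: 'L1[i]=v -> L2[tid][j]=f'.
Answer: L1[1]=3 -> L2[3][2]=57

Derivation:
vaddr = 51 = 0b00110011
Split: l1_idx=1, l2_idx=2, offset=3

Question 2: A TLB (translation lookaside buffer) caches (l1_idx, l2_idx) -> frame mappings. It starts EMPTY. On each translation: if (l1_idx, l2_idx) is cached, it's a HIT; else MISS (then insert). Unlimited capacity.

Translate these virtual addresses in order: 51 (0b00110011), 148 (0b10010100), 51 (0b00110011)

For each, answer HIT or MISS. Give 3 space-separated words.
Answer: MISS MISS HIT

Derivation:
vaddr=51: (1,2) not in TLB -> MISS, insert
vaddr=148: (4,2) not in TLB -> MISS, insert
vaddr=51: (1,2) in TLB -> HIT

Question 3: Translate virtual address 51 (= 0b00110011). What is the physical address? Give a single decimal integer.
vaddr = 51 = 0b00110011
Split: l1_idx=1, l2_idx=2, offset=3
L1[1] = 3
L2[3][2] = 57
paddr = 57 * 8 + 3 = 459

Answer: 459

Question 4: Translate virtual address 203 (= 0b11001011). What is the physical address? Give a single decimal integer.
vaddr = 203 = 0b11001011
Split: l1_idx=6, l2_idx=1, offset=3
L1[6] = 0
L2[0][1] = 86
paddr = 86 * 8 + 3 = 691

Answer: 691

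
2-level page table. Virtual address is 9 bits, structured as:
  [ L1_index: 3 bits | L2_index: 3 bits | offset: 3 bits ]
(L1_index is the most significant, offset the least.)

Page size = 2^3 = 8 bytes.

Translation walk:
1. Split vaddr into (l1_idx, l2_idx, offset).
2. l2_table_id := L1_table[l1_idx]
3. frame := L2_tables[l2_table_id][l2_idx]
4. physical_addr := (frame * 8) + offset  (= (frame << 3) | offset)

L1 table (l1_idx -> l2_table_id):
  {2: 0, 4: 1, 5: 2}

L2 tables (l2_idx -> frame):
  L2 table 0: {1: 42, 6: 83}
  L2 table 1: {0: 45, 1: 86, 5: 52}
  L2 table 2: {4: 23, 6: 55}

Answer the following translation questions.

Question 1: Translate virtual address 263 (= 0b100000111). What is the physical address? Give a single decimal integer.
Answer: 367

Derivation:
vaddr = 263 = 0b100000111
Split: l1_idx=4, l2_idx=0, offset=7
L1[4] = 1
L2[1][0] = 45
paddr = 45 * 8 + 7 = 367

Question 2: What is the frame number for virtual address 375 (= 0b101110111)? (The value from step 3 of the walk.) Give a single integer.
Answer: 55

Derivation:
vaddr = 375: l1_idx=5, l2_idx=6
L1[5] = 2; L2[2][6] = 55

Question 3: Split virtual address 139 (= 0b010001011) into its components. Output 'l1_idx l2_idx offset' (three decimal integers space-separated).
Answer: 2 1 3

Derivation:
vaddr = 139 = 0b010001011
  top 3 bits -> l1_idx = 2
  next 3 bits -> l2_idx = 1
  bottom 3 bits -> offset = 3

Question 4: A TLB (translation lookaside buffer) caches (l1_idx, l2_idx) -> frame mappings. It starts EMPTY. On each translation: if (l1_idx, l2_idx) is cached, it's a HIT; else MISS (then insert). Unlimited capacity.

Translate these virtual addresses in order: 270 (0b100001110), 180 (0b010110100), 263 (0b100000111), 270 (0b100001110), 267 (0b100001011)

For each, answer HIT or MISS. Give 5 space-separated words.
vaddr=270: (4,1) not in TLB -> MISS, insert
vaddr=180: (2,6) not in TLB -> MISS, insert
vaddr=263: (4,0) not in TLB -> MISS, insert
vaddr=270: (4,1) in TLB -> HIT
vaddr=267: (4,1) in TLB -> HIT

Answer: MISS MISS MISS HIT HIT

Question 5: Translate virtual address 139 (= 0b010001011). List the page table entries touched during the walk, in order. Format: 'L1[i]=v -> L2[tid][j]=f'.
vaddr = 139 = 0b010001011
Split: l1_idx=2, l2_idx=1, offset=3

Answer: L1[2]=0 -> L2[0][1]=42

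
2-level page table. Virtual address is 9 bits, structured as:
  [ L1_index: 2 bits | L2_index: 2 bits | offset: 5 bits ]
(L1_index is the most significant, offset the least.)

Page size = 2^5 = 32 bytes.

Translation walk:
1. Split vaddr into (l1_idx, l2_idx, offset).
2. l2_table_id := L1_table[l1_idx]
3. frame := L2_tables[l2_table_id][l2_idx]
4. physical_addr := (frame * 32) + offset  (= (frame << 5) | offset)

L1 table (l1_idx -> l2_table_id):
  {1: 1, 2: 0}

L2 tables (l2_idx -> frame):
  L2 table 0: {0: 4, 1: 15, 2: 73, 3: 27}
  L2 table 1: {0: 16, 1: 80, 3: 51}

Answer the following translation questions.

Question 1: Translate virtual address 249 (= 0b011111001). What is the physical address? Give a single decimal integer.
Answer: 1657

Derivation:
vaddr = 249 = 0b011111001
Split: l1_idx=1, l2_idx=3, offset=25
L1[1] = 1
L2[1][3] = 51
paddr = 51 * 32 + 25 = 1657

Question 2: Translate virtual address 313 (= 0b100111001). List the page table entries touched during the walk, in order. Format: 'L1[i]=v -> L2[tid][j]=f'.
Answer: L1[2]=0 -> L2[0][1]=15

Derivation:
vaddr = 313 = 0b100111001
Split: l1_idx=2, l2_idx=1, offset=25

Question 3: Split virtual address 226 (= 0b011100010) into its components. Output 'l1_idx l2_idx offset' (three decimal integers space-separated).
Answer: 1 3 2

Derivation:
vaddr = 226 = 0b011100010
  top 2 bits -> l1_idx = 1
  next 2 bits -> l2_idx = 3
  bottom 5 bits -> offset = 2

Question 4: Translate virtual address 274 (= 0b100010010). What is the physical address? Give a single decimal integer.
vaddr = 274 = 0b100010010
Split: l1_idx=2, l2_idx=0, offset=18
L1[2] = 0
L2[0][0] = 4
paddr = 4 * 32 + 18 = 146

Answer: 146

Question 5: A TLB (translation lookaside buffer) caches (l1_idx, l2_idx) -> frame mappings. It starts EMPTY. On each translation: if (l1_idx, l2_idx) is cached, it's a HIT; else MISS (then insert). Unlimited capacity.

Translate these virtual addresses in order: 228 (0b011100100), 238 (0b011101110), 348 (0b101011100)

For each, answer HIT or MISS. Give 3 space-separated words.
vaddr=228: (1,3) not in TLB -> MISS, insert
vaddr=238: (1,3) in TLB -> HIT
vaddr=348: (2,2) not in TLB -> MISS, insert

Answer: MISS HIT MISS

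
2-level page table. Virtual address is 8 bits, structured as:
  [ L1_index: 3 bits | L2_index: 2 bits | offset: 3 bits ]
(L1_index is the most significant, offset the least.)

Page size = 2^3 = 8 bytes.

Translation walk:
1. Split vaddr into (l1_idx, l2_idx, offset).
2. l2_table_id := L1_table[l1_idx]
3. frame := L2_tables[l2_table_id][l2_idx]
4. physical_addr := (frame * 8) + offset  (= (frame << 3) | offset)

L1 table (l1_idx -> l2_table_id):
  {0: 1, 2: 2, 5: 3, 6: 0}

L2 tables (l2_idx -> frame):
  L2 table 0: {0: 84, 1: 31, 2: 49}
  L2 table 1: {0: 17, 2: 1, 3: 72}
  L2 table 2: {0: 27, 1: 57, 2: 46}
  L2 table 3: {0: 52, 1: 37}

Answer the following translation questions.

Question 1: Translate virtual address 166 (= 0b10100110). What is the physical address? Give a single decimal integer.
Answer: 422

Derivation:
vaddr = 166 = 0b10100110
Split: l1_idx=5, l2_idx=0, offset=6
L1[5] = 3
L2[3][0] = 52
paddr = 52 * 8 + 6 = 422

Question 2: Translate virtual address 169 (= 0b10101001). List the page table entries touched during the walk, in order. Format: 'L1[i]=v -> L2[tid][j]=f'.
vaddr = 169 = 0b10101001
Split: l1_idx=5, l2_idx=1, offset=1

Answer: L1[5]=3 -> L2[3][1]=37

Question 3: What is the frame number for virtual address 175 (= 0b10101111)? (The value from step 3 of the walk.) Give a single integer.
vaddr = 175: l1_idx=5, l2_idx=1
L1[5] = 3; L2[3][1] = 37

Answer: 37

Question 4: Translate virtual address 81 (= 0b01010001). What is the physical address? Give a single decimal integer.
Answer: 369

Derivation:
vaddr = 81 = 0b01010001
Split: l1_idx=2, l2_idx=2, offset=1
L1[2] = 2
L2[2][2] = 46
paddr = 46 * 8 + 1 = 369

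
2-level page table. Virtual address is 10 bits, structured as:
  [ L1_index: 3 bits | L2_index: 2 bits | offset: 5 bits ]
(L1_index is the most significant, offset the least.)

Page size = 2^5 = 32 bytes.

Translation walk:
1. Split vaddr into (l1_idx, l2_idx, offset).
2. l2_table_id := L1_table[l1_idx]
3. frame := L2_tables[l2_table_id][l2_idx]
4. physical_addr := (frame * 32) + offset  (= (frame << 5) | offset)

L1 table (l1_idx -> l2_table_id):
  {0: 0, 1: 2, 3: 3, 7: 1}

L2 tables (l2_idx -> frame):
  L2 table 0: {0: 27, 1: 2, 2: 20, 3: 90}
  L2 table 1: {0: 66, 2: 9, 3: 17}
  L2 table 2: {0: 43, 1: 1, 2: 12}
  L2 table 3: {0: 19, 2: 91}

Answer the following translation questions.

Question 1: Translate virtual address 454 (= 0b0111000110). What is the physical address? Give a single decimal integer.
Answer: 2918

Derivation:
vaddr = 454 = 0b0111000110
Split: l1_idx=3, l2_idx=2, offset=6
L1[3] = 3
L2[3][2] = 91
paddr = 91 * 32 + 6 = 2918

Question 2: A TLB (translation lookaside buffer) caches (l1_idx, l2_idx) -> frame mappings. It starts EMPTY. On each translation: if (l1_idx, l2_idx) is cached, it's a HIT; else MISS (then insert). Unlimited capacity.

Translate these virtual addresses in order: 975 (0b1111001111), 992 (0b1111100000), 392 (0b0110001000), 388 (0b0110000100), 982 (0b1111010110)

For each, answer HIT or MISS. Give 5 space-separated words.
vaddr=975: (7,2) not in TLB -> MISS, insert
vaddr=992: (7,3) not in TLB -> MISS, insert
vaddr=392: (3,0) not in TLB -> MISS, insert
vaddr=388: (3,0) in TLB -> HIT
vaddr=982: (7,2) in TLB -> HIT

Answer: MISS MISS MISS HIT HIT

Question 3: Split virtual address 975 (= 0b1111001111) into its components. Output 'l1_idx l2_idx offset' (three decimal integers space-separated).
Answer: 7 2 15

Derivation:
vaddr = 975 = 0b1111001111
  top 3 bits -> l1_idx = 7
  next 2 bits -> l2_idx = 2
  bottom 5 bits -> offset = 15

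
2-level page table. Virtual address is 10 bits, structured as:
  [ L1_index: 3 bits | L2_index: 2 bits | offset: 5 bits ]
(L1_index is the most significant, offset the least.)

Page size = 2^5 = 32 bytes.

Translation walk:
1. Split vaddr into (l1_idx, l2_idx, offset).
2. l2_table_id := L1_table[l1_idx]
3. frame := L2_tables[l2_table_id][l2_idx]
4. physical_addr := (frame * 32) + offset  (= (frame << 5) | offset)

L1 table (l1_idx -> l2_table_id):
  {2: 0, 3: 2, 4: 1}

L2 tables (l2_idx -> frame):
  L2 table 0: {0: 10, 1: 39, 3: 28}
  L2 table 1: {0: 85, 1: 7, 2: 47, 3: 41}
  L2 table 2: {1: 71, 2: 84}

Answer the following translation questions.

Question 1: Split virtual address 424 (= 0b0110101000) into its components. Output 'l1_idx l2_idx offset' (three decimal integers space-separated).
vaddr = 424 = 0b0110101000
  top 3 bits -> l1_idx = 3
  next 2 bits -> l2_idx = 1
  bottom 5 bits -> offset = 8

Answer: 3 1 8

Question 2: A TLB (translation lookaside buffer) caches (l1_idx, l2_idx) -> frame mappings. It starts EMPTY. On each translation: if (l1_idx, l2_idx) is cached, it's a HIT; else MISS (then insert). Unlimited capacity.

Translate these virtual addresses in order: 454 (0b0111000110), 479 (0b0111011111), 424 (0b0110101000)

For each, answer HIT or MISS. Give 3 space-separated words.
vaddr=454: (3,2) not in TLB -> MISS, insert
vaddr=479: (3,2) in TLB -> HIT
vaddr=424: (3,1) not in TLB -> MISS, insert

Answer: MISS HIT MISS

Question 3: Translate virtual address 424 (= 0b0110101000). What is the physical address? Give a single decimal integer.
vaddr = 424 = 0b0110101000
Split: l1_idx=3, l2_idx=1, offset=8
L1[3] = 2
L2[2][1] = 71
paddr = 71 * 32 + 8 = 2280

Answer: 2280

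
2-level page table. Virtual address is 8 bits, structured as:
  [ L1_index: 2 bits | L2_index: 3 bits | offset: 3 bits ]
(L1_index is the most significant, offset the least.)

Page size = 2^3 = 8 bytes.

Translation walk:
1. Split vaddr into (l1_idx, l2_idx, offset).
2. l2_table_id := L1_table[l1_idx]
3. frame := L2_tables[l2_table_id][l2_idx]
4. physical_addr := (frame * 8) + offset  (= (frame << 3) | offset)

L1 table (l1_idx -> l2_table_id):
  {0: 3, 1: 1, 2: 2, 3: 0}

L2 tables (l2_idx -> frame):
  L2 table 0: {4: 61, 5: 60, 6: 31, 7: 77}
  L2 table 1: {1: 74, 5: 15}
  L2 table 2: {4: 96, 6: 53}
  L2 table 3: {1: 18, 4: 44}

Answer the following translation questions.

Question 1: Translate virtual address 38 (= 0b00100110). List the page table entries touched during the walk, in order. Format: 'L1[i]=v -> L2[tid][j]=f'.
Answer: L1[0]=3 -> L2[3][4]=44

Derivation:
vaddr = 38 = 0b00100110
Split: l1_idx=0, l2_idx=4, offset=6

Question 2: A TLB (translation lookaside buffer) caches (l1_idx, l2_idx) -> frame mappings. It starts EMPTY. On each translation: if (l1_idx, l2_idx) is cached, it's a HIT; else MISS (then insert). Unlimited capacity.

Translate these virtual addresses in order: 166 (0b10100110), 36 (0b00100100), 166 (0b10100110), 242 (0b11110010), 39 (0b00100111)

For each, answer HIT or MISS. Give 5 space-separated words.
Answer: MISS MISS HIT MISS HIT

Derivation:
vaddr=166: (2,4) not in TLB -> MISS, insert
vaddr=36: (0,4) not in TLB -> MISS, insert
vaddr=166: (2,4) in TLB -> HIT
vaddr=242: (3,6) not in TLB -> MISS, insert
vaddr=39: (0,4) in TLB -> HIT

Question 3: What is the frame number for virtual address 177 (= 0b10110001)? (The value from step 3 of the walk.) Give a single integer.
Answer: 53

Derivation:
vaddr = 177: l1_idx=2, l2_idx=6
L1[2] = 2; L2[2][6] = 53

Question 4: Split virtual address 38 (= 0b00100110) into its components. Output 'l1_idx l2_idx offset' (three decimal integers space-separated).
Answer: 0 4 6

Derivation:
vaddr = 38 = 0b00100110
  top 2 bits -> l1_idx = 0
  next 3 bits -> l2_idx = 4
  bottom 3 bits -> offset = 6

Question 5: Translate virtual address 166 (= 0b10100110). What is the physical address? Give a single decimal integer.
vaddr = 166 = 0b10100110
Split: l1_idx=2, l2_idx=4, offset=6
L1[2] = 2
L2[2][4] = 96
paddr = 96 * 8 + 6 = 774

Answer: 774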